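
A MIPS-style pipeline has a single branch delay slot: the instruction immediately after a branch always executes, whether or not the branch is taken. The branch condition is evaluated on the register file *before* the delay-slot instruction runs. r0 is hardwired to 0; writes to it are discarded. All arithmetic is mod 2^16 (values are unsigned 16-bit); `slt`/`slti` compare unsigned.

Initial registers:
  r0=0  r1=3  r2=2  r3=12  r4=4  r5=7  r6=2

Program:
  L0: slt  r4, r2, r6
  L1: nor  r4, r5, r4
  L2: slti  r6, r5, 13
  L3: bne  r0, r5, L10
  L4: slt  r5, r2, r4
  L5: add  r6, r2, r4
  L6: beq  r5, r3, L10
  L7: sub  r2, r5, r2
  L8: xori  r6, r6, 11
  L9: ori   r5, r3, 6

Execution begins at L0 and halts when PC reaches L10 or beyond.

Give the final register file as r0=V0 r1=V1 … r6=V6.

[0] slt  r4, r2, r6  →  {r0:0, r1:3, r2:2, r3:12, r4:0, r5:7, r6:2}
[1] nor  r4, r5, r4  →  {r0:0, r1:3, r2:2, r3:12, r4:65528, r5:7, r6:2}
[2] slti  r6, r5, 13  →  {r0:0, r1:3, r2:2, r3:12, r4:65528, r5:7, r6:1}
[3] bne  r0, r5, L10  →  {r0:0, r1:3, r2:2, r3:12, r4:65528, r5:7, r6:1}  ⟨branch taken⟩
[4] slt  r5, r2, r4  →  {r0:0, r1:3, r2:2, r3:12, r4:65528, r5:1, r6:1}

r0=0 r1=3 r2=2 r3=12 r4=65528 r5=1 r6=1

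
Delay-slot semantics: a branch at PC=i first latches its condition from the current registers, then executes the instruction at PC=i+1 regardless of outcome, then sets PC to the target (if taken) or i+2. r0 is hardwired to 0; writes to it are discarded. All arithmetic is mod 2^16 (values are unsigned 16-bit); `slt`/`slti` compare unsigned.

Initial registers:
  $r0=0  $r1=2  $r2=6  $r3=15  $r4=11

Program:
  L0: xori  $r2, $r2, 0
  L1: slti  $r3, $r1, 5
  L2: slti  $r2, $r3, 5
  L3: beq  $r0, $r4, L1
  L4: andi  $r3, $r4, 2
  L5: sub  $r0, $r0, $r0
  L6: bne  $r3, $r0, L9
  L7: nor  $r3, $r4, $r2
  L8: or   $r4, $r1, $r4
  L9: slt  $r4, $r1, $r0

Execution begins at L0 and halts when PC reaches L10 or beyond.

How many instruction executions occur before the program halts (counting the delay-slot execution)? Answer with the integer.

9

  step pc=0: xori  $r2, $r2, 0  regs=(0,2,6,15,11)
  step pc=1: slti  $r3, $r1, 5  regs=(0,2,6,1,11)
  step pc=2: slti  $r2, $r3, 5  regs=(0,2,1,1,11)
  step pc=3: beq  $r0, $r4, L1  cond=F  regs=(0,2,1,1,11)
  step pc=4: andi  $r3, $r4, 2  regs=(0,2,1,2,11)
  step pc=5: sub  $r0, $r0, $r0  regs=(0,2,1,2,11)
  step pc=6: bne  $r3, $r0, L9  cond=T  regs=(0,2,1,2,11)
  step pc=7: nor  $r3, $r4, $r2  regs=(0,2,1,65524,11)
  step pc=9: slt  $r4, $r1, $r0  regs=(0,2,1,65524,0)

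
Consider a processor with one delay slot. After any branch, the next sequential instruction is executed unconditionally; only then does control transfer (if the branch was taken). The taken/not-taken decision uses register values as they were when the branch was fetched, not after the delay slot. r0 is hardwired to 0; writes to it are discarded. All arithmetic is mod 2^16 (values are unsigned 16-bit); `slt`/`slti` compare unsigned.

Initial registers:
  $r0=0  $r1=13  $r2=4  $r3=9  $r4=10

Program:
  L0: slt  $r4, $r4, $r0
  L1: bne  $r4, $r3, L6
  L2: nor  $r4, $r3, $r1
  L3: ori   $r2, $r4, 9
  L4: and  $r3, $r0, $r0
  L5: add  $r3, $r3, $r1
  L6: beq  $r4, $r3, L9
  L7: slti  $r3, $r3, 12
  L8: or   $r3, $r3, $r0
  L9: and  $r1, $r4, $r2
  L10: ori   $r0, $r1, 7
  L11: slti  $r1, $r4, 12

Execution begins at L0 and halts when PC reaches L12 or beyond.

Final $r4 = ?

65522

PC=0  slt  $r4, $r4, $r0     | $r0=0 $r1=13 $r2=4 $r3=9 $r4=0
PC=1  bne  $r4, $r3, L6      | $r0=0 $r1=13 $r2=4 $r3=9 $r4=0  [TAKEN]
PC=2  nor  $r4, $r3, $r1     | $r0=0 $r1=13 $r2=4 $r3=9 $r4=65522
PC=6  beq  $r4, $r3, L9      | $r0=0 $r1=13 $r2=4 $r3=9 $r4=65522  [not taken]
PC=7  slti  $r3, $r3, 12     | $r0=0 $r1=13 $r2=4 $r3=1 $r4=65522
PC=8  or   $r3, $r3, $r0     | $r0=0 $r1=13 $r2=4 $r3=1 $r4=65522
PC=9  and  $r1, $r4, $r2     | $r0=0 $r1=0 $r2=4 $r3=1 $r4=65522
PC=10 ori   $r0, $r1, 7      | $r0=0 $r1=0 $r2=4 $r3=1 $r4=65522
PC=11 slti  $r1, $r4, 12     | $r0=0 $r1=0 $r2=4 $r3=1 $r4=65522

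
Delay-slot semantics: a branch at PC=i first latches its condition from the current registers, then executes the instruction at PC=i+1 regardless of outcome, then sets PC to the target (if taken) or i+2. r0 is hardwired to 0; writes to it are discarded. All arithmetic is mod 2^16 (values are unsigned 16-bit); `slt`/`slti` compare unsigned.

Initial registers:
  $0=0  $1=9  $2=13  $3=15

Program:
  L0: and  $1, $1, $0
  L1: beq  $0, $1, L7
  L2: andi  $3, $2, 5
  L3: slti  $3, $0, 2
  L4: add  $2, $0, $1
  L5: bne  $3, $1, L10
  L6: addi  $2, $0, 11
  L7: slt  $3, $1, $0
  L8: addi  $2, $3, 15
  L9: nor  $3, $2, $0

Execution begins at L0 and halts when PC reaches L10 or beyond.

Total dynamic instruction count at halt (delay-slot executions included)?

#0 and  $1, $1, $0 ; 0/0/13/15
#1 beq  $0, $1, L7 ; 0/0/13/15 ; →target
#2 andi  $3, $2, 5 ; 0/0/13/5
#7 slt  $3, $1, $0 ; 0/0/13/0
#8 addi  $2, $3, 15 ; 0/0/15/0
#9 nor  $3, $2, $0 ; 0/0/15/65520

6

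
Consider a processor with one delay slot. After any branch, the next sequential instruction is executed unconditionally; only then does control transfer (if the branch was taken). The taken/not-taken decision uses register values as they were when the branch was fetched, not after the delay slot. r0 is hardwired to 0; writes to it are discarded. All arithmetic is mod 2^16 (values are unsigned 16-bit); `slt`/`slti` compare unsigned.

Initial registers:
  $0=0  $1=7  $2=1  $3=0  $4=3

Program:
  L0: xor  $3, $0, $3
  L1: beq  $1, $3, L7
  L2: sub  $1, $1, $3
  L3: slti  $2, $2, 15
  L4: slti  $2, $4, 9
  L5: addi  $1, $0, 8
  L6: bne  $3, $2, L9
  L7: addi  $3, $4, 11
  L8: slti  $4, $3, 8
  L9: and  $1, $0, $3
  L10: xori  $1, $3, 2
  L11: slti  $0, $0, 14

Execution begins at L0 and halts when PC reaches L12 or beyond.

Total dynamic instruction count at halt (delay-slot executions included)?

11

[0] xor  $3, $0, $3  →  {$0:0, $1:7, $2:1, $3:0, $4:3}
[1] beq  $1, $3, L7  →  {$0:0, $1:7, $2:1, $3:0, $4:3}  ⟨branch fallthrough⟩
[2] sub  $1, $1, $3  →  {$0:0, $1:7, $2:1, $3:0, $4:3}
[3] slti  $2, $2, 15  →  {$0:0, $1:7, $2:1, $3:0, $4:3}
[4] slti  $2, $4, 9  →  {$0:0, $1:7, $2:1, $3:0, $4:3}
[5] addi  $1, $0, 8  →  {$0:0, $1:8, $2:1, $3:0, $4:3}
[6] bne  $3, $2, L9  →  {$0:0, $1:8, $2:1, $3:0, $4:3}  ⟨branch taken⟩
[7] addi  $3, $4, 11  →  {$0:0, $1:8, $2:1, $3:14, $4:3}
[9] and  $1, $0, $3  →  {$0:0, $1:0, $2:1, $3:14, $4:3}
[10] xori  $1, $3, 2  →  {$0:0, $1:12, $2:1, $3:14, $4:3}
[11] slti  $0, $0, 14  →  {$0:0, $1:12, $2:1, $3:14, $4:3}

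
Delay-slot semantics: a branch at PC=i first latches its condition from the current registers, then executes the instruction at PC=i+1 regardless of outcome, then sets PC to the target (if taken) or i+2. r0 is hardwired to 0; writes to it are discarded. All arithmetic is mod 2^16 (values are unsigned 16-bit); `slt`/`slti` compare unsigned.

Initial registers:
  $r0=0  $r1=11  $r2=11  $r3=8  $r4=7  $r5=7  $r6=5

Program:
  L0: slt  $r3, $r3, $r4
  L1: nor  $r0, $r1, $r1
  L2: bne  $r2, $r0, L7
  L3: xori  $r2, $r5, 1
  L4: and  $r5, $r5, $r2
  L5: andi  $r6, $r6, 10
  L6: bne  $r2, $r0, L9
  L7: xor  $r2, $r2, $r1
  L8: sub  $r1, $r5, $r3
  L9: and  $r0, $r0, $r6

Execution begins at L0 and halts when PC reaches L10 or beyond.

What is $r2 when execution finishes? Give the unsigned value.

13

PC=0  slt  $r3, $r3, $r4     | $r0=0 $r1=11 $r2=11 $r3=0 $r4=7 $r5=7 $r6=5
PC=1  nor  $r0, $r1, $r1     | $r0=0 $r1=11 $r2=11 $r3=0 $r4=7 $r5=7 $r6=5
PC=2  bne  $r2, $r0, L7      | $r0=0 $r1=11 $r2=11 $r3=0 $r4=7 $r5=7 $r6=5  [TAKEN]
PC=3  xori  $r2, $r5, 1      | $r0=0 $r1=11 $r2=6 $r3=0 $r4=7 $r5=7 $r6=5
PC=7  xor  $r2, $r2, $r1     | $r0=0 $r1=11 $r2=13 $r3=0 $r4=7 $r5=7 $r6=5
PC=8  sub  $r1, $r5, $r3     | $r0=0 $r1=7 $r2=13 $r3=0 $r4=7 $r5=7 $r6=5
PC=9  and  $r0, $r0, $r6     | $r0=0 $r1=7 $r2=13 $r3=0 $r4=7 $r5=7 $r6=5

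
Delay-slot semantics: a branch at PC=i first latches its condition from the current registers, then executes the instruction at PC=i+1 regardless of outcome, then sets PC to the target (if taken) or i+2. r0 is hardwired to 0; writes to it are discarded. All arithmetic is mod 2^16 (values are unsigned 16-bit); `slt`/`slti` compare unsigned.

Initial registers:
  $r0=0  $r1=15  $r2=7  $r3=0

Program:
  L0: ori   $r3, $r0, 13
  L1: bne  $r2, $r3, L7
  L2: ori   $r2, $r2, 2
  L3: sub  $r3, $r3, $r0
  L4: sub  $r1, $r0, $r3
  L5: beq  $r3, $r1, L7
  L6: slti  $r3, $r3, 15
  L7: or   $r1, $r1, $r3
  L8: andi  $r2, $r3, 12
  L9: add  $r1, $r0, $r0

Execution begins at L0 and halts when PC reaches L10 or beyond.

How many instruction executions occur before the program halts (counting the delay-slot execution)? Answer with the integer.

[0] ori   $r3, $r0, 13  →  {$r0:0, $r1:15, $r2:7, $r3:13}
[1] bne  $r2, $r3, L7  →  {$r0:0, $r1:15, $r2:7, $r3:13}  ⟨branch taken⟩
[2] ori   $r2, $r2, 2  →  {$r0:0, $r1:15, $r2:7, $r3:13}
[7] or   $r1, $r1, $r3  →  {$r0:0, $r1:15, $r2:7, $r3:13}
[8] andi  $r2, $r3, 12  →  {$r0:0, $r1:15, $r2:12, $r3:13}
[9] add  $r1, $r0, $r0  →  {$r0:0, $r1:0, $r2:12, $r3:13}

6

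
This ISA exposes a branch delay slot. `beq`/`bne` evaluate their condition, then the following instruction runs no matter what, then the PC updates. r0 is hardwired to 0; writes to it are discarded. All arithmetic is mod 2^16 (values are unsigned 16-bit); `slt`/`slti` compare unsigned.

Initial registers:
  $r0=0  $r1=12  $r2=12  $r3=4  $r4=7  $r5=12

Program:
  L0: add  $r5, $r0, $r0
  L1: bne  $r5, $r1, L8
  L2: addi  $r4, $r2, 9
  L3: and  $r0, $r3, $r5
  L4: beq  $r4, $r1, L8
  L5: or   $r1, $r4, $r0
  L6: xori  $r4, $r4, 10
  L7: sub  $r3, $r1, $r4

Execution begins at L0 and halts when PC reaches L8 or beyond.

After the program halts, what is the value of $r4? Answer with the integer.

21

PC=0  add  $r5, $r0, $r0     | $r0=0 $r1=12 $r2=12 $r3=4 $r4=7 $r5=0
PC=1  bne  $r5, $r1, L8      | $r0=0 $r1=12 $r2=12 $r3=4 $r4=7 $r5=0  [TAKEN]
PC=2  addi  $r4, $r2, 9      | $r0=0 $r1=12 $r2=12 $r3=4 $r4=21 $r5=0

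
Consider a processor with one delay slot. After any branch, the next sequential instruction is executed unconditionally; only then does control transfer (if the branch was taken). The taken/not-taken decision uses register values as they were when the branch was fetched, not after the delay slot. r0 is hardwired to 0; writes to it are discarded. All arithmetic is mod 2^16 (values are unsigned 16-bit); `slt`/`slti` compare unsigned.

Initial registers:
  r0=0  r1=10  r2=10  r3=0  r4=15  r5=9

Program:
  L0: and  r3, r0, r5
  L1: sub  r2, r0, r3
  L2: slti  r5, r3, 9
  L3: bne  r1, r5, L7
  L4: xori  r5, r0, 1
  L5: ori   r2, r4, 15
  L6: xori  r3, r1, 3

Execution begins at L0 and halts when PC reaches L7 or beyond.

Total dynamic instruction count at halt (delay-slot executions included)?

5

[0] and  r3, r0, r5  →  {r0:0, r1:10, r2:10, r3:0, r4:15, r5:9}
[1] sub  r2, r0, r3  →  {r0:0, r1:10, r2:0, r3:0, r4:15, r5:9}
[2] slti  r5, r3, 9  →  {r0:0, r1:10, r2:0, r3:0, r4:15, r5:1}
[3] bne  r1, r5, L7  →  {r0:0, r1:10, r2:0, r3:0, r4:15, r5:1}  ⟨branch taken⟩
[4] xori  r5, r0, 1  →  {r0:0, r1:10, r2:0, r3:0, r4:15, r5:1}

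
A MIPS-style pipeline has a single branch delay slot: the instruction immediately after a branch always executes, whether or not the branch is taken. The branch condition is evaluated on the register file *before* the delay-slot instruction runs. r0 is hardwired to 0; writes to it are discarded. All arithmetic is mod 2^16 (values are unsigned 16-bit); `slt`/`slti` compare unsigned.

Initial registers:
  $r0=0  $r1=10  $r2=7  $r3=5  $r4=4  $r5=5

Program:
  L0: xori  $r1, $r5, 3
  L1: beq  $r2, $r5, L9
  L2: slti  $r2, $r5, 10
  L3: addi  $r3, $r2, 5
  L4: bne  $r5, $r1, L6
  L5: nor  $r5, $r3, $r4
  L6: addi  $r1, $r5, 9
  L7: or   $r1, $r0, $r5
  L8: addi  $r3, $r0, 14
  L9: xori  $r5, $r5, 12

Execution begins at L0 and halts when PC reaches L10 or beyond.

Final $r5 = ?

65525

  step pc=0: xori  $r1, $r5, 3  regs=(0,6,7,5,4,5)
  step pc=1: beq  $r2, $r5, L9  cond=F  regs=(0,6,7,5,4,5)
  step pc=2: slti  $r2, $r5, 10  regs=(0,6,1,5,4,5)
  step pc=3: addi  $r3, $r2, 5  regs=(0,6,1,6,4,5)
  step pc=4: bne  $r5, $r1, L6  cond=T  regs=(0,6,1,6,4,5)
  step pc=5: nor  $r5, $r3, $r4  regs=(0,6,1,6,4,65529)
  step pc=6: addi  $r1, $r5, 9  regs=(0,2,1,6,4,65529)
  step pc=7: or   $r1, $r0, $r5  regs=(0,65529,1,6,4,65529)
  step pc=8: addi  $r3, $r0, 14  regs=(0,65529,1,14,4,65529)
  step pc=9: xori  $r5, $r5, 12  regs=(0,65529,1,14,4,65525)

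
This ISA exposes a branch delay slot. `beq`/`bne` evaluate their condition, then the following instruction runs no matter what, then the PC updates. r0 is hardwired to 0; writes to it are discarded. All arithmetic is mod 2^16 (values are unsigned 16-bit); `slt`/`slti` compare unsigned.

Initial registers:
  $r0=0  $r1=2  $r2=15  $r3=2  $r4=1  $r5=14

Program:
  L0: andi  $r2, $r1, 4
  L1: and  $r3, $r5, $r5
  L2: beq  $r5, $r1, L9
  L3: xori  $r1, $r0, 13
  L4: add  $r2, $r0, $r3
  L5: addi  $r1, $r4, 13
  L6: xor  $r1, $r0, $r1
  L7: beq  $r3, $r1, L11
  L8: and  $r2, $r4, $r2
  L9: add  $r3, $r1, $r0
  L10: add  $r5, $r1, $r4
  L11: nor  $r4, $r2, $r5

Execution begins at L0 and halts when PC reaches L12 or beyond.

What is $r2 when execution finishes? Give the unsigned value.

PC=0  andi  $r2, $r1, 4      | $r0=0 $r1=2 $r2=0 $r3=2 $r4=1 $r5=14
PC=1  and  $r3, $r5, $r5     | $r0=0 $r1=2 $r2=0 $r3=14 $r4=1 $r5=14
PC=2  beq  $r5, $r1, L9      | $r0=0 $r1=2 $r2=0 $r3=14 $r4=1 $r5=14  [not taken]
PC=3  xori  $r1, $r0, 13     | $r0=0 $r1=13 $r2=0 $r3=14 $r4=1 $r5=14
PC=4  add  $r2, $r0, $r3     | $r0=0 $r1=13 $r2=14 $r3=14 $r4=1 $r5=14
PC=5  addi  $r1, $r4, 13     | $r0=0 $r1=14 $r2=14 $r3=14 $r4=1 $r5=14
PC=6  xor  $r1, $r0, $r1     | $r0=0 $r1=14 $r2=14 $r3=14 $r4=1 $r5=14
PC=7  beq  $r3, $r1, L11     | $r0=0 $r1=14 $r2=14 $r3=14 $r4=1 $r5=14  [TAKEN]
PC=8  and  $r2, $r4, $r2     | $r0=0 $r1=14 $r2=0 $r3=14 $r4=1 $r5=14
PC=11 nor  $r4, $r2, $r5     | $r0=0 $r1=14 $r2=0 $r3=14 $r4=65521 $r5=14

0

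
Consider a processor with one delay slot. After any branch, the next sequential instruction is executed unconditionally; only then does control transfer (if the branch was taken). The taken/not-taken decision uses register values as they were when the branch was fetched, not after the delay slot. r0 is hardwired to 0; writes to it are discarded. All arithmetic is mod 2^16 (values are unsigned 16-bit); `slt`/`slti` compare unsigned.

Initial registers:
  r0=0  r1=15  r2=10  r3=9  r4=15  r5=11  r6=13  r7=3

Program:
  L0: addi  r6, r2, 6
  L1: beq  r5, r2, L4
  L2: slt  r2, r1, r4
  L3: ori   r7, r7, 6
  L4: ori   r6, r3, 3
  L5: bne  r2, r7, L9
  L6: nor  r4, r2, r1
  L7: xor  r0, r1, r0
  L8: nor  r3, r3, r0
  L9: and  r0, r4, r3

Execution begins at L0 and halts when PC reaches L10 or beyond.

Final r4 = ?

PC=0  addi  r6, r2, 6        | r0=0 r1=15 r2=10 r3=9 r4=15 r5=11 r6=16 r7=3
PC=1  beq  r5, r2, L4        | r0=0 r1=15 r2=10 r3=9 r4=15 r5=11 r6=16 r7=3  [not taken]
PC=2  slt  r2, r1, r4        | r0=0 r1=15 r2=0 r3=9 r4=15 r5=11 r6=16 r7=3
PC=3  ori   r7, r7, 6        | r0=0 r1=15 r2=0 r3=9 r4=15 r5=11 r6=16 r7=7
PC=4  ori   r6, r3, 3        | r0=0 r1=15 r2=0 r3=9 r4=15 r5=11 r6=11 r7=7
PC=5  bne  r2, r7, L9        | r0=0 r1=15 r2=0 r3=9 r4=15 r5=11 r6=11 r7=7  [TAKEN]
PC=6  nor  r4, r2, r1        | r0=0 r1=15 r2=0 r3=9 r4=65520 r5=11 r6=11 r7=7
PC=9  and  r0, r4, r3        | r0=0 r1=15 r2=0 r3=9 r4=65520 r5=11 r6=11 r7=7

65520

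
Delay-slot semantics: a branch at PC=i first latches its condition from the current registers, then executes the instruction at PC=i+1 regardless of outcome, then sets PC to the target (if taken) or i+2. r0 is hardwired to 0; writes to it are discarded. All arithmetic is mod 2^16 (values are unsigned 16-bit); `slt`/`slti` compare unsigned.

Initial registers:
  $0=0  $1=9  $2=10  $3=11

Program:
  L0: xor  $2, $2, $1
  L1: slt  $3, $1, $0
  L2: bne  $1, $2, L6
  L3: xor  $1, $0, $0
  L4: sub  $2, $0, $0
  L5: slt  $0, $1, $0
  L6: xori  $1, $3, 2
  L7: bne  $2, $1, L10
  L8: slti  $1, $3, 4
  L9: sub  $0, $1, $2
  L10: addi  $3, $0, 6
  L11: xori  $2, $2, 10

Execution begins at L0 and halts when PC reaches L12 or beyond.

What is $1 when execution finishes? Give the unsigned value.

PC=0  xor  $2, $2, $1        | $0=0 $1=9 $2=3 $3=11
PC=1  slt  $3, $1, $0        | $0=0 $1=9 $2=3 $3=0
PC=2  bne  $1, $2, L6        | $0=0 $1=9 $2=3 $3=0  [TAKEN]
PC=3  xor  $1, $0, $0        | $0=0 $1=0 $2=3 $3=0
PC=6  xori  $1, $3, 2        | $0=0 $1=2 $2=3 $3=0
PC=7  bne  $2, $1, L10       | $0=0 $1=2 $2=3 $3=0  [TAKEN]
PC=8  slti  $1, $3, 4        | $0=0 $1=1 $2=3 $3=0
PC=10 addi  $3, $0, 6        | $0=0 $1=1 $2=3 $3=6
PC=11 xori  $2, $2, 10       | $0=0 $1=1 $2=9 $3=6

1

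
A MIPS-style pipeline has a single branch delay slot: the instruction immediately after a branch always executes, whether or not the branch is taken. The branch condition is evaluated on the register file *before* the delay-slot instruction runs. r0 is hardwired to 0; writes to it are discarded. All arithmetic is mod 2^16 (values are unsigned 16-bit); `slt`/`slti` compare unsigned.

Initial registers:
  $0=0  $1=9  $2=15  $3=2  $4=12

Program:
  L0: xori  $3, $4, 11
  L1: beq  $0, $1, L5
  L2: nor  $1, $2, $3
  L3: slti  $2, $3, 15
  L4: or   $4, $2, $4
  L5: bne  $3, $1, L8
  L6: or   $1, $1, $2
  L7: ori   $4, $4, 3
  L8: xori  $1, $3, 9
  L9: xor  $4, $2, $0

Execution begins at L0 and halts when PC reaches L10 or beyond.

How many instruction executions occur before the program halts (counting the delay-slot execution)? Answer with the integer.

[0] xori  $3, $4, 11  →  {$0:0, $1:9, $2:15, $3:7, $4:12}
[1] beq  $0, $1, L5  →  {$0:0, $1:9, $2:15, $3:7, $4:12}  ⟨branch fallthrough⟩
[2] nor  $1, $2, $3  →  {$0:0, $1:65520, $2:15, $3:7, $4:12}
[3] slti  $2, $3, 15  →  {$0:0, $1:65520, $2:1, $3:7, $4:12}
[4] or   $4, $2, $4  →  {$0:0, $1:65520, $2:1, $3:7, $4:13}
[5] bne  $3, $1, L8  →  {$0:0, $1:65520, $2:1, $3:7, $4:13}  ⟨branch taken⟩
[6] or   $1, $1, $2  →  {$0:0, $1:65521, $2:1, $3:7, $4:13}
[8] xori  $1, $3, 9  →  {$0:0, $1:14, $2:1, $3:7, $4:13}
[9] xor  $4, $2, $0  →  {$0:0, $1:14, $2:1, $3:7, $4:1}

9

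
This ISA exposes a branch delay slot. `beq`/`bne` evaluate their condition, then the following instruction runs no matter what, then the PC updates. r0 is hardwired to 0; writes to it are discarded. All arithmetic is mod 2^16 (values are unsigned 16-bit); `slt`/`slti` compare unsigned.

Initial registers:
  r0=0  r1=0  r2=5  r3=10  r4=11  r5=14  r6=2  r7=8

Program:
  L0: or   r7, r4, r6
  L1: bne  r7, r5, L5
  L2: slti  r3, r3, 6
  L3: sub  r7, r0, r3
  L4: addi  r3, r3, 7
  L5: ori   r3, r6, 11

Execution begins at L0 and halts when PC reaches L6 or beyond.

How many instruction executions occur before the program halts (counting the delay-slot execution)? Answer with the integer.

[0] or   r7, r4, r6  →  {r0:0, r1:0, r2:5, r3:10, r4:11, r5:14, r6:2, r7:11}
[1] bne  r7, r5, L5  →  {r0:0, r1:0, r2:5, r3:10, r4:11, r5:14, r6:2, r7:11}  ⟨branch taken⟩
[2] slti  r3, r3, 6  →  {r0:0, r1:0, r2:5, r3:0, r4:11, r5:14, r6:2, r7:11}
[5] ori   r3, r6, 11  →  {r0:0, r1:0, r2:5, r3:11, r4:11, r5:14, r6:2, r7:11}

4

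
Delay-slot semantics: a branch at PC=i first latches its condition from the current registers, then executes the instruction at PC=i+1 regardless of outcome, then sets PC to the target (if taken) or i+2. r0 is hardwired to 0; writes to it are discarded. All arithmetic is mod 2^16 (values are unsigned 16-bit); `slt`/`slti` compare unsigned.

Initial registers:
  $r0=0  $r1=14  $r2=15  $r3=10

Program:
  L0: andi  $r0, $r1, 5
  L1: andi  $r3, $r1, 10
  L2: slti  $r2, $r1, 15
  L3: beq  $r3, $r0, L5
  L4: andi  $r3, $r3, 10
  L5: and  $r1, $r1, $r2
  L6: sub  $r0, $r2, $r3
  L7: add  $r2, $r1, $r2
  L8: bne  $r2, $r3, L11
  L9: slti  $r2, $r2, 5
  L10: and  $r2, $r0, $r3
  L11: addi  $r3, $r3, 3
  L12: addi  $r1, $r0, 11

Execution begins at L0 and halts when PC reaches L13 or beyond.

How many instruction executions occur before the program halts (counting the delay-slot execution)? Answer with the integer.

12

PC=0  andi  $r0, $r1, 5      | $r0=0 $r1=14 $r2=15 $r3=10
PC=1  andi  $r3, $r1, 10     | $r0=0 $r1=14 $r2=15 $r3=10
PC=2  slti  $r2, $r1, 15     | $r0=0 $r1=14 $r2=1 $r3=10
PC=3  beq  $r3, $r0, L5      | $r0=0 $r1=14 $r2=1 $r3=10  [not taken]
PC=4  andi  $r3, $r3, 10     | $r0=0 $r1=14 $r2=1 $r3=10
PC=5  and  $r1, $r1, $r2     | $r0=0 $r1=0 $r2=1 $r3=10
PC=6  sub  $r0, $r2, $r3     | $r0=0 $r1=0 $r2=1 $r3=10
PC=7  add  $r2, $r1, $r2     | $r0=0 $r1=0 $r2=1 $r3=10
PC=8  bne  $r2, $r3, L11     | $r0=0 $r1=0 $r2=1 $r3=10  [TAKEN]
PC=9  slti  $r2, $r2, 5      | $r0=0 $r1=0 $r2=1 $r3=10
PC=11 addi  $r3, $r3, 3      | $r0=0 $r1=0 $r2=1 $r3=13
PC=12 addi  $r1, $r0, 11     | $r0=0 $r1=11 $r2=1 $r3=13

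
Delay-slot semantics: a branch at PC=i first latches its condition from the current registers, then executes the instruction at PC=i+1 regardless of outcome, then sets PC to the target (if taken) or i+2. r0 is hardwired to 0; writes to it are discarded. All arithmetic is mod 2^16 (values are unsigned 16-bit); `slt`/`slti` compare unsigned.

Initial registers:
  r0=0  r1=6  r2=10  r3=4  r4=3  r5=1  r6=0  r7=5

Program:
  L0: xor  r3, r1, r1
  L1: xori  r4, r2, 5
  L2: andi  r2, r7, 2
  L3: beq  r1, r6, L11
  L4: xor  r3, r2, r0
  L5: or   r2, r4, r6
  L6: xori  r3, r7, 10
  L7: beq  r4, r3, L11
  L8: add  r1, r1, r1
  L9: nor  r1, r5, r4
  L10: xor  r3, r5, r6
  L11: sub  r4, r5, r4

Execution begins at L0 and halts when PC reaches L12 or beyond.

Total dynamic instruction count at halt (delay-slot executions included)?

[0] xor  r3, r1, r1  →  {r0:0, r1:6, r2:10, r3:0, r4:3, r5:1, r6:0, r7:5}
[1] xori  r4, r2, 5  →  {r0:0, r1:6, r2:10, r3:0, r4:15, r5:1, r6:0, r7:5}
[2] andi  r2, r7, 2  →  {r0:0, r1:6, r2:0, r3:0, r4:15, r5:1, r6:0, r7:5}
[3] beq  r1, r6, L11  →  {r0:0, r1:6, r2:0, r3:0, r4:15, r5:1, r6:0, r7:5}  ⟨branch fallthrough⟩
[4] xor  r3, r2, r0  →  {r0:0, r1:6, r2:0, r3:0, r4:15, r5:1, r6:0, r7:5}
[5] or   r2, r4, r6  →  {r0:0, r1:6, r2:15, r3:0, r4:15, r5:1, r6:0, r7:5}
[6] xori  r3, r7, 10  →  {r0:0, r1:6, r2:15, r3:15, r4:15, r5:1, r6:0, r7:5}
[7] beq  r4, r3, L11  →  {r0:0, r1:6, r2:15, r3:15, r4:15, r5:1, r6:0, r7:5}  ⟨branch taken⟩
[8] add  r1, r1, r1  →  {r0:0, r1:12, r2:15, r3:15, r4:15, r5:1, r6:0, r7:5}
[11] sub  r4, r5, r4  →  {r0:0, r1:12, r2:15, r3:15, r4:65522, r5:1, r6:0, r7:5}

10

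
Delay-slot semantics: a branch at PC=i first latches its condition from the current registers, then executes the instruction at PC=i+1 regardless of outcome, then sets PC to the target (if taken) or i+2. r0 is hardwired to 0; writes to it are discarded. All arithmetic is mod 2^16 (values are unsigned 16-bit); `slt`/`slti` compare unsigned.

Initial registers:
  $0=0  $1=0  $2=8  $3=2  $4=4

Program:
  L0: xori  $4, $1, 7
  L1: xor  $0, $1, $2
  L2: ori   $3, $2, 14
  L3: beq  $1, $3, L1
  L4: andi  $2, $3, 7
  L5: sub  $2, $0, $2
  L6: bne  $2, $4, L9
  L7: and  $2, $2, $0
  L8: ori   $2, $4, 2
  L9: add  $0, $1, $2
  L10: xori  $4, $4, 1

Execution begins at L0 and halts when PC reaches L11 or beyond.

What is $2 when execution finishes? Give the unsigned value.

#0 xori  $4, $1, 7 ; 0/0/8/2/7
#1 xor  $0, $1, $2 ; 0/0/8/2/7
#2 ori   $3, $2, 14 ; 0/0/8/14/7
#3 beq  $1, $3, L1 ; 0/0/8/14/7 ; →fallthru
#4 andi  $2, $3, 7 ; 0/0/6/14/7
#5 sub  $2, $0, $2 ; 0/0/65530/14/7
#6 bne  $2, $4, L9 ; 0/0/65530/14/7 ; →target
#7 and  $2, $2, $0 ; 0/0/0/14/7
#9 add  $0, $1, $2 ; 0/0/0/14/7
#10 xori  $4, $4, 1 ; 0/0/0/14/6

0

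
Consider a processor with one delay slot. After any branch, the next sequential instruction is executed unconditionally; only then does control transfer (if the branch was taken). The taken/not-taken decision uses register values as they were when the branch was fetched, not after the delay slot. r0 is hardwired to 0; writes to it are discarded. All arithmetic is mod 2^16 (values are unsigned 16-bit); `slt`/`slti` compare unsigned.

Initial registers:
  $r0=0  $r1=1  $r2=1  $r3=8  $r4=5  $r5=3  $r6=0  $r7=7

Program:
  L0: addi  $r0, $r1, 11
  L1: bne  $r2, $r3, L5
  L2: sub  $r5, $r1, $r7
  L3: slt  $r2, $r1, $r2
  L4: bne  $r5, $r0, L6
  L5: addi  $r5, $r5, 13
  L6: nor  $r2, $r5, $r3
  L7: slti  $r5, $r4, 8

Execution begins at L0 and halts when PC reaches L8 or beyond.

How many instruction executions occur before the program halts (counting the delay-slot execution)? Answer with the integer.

6

  step pc=0: addi  $r0, $r1, 11  regs=(0,1,1,8,5,3,0,7)
  step pc=1: bne  $r2, $r3, L5  cond=T  regs=(0,1,1,8,5,3,0,7)
  step pc=2: sub  $r5, $r1, $r7  regs=(0,1,1,8,5,65530,0,7)
  step pc=5: addi  $r5, $r5, 13  regs=(0,1,1,8,5,7,0,7)
  step pc=6: nor  $r2, $r5, $r3  regs=(0,1,65520,8,5,7,0,7)
  step pc=7: slti  $r5, $r4, 8  regs=(0,1,65520,8,5,1,0,7)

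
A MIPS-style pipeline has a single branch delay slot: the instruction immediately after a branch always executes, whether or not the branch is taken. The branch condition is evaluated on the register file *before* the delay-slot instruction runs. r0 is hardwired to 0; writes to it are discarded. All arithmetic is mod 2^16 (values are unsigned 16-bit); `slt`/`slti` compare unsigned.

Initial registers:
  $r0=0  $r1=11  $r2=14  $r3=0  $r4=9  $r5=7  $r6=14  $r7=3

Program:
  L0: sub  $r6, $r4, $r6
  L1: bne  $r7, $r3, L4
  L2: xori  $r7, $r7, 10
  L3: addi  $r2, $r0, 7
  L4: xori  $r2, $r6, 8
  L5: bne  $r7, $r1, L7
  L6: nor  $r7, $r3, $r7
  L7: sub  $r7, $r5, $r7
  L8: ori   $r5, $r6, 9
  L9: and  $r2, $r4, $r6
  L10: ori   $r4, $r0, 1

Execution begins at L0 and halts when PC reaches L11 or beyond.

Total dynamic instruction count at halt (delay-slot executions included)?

PC=0  sub  $r6, $r4, $r6     | $r0=0 $r1=11 $r2=14 $r3=0 $r4=9 $r5=7 $r6=65531 $r7=3
PC=1  bne  $r7, $r3, L4      | $r0=0 $r1=11 $r2=14 $r3=0 $r4=9 $r5=7 $r6=65531 $r7=3  [TAKEN]
PC=2  xori  $r7, $r7, 10     | $r0=0 $r1=11 $r2=14 $r3=0 $r4=9 $r5=7 $r6=65531 $r7=9
PC=4  xori  $r2, $r6, 8      | $r0=0 $r1=11 $r2=65523 $r3=0 $r4=9 $r5=7 $r6=65531 $r7=9
PC=5  bne  $r7, $r1, L7      | $r0=0 $r1=11 $r2=65523 $r3=0 $r4=9 $r5=7 $r6=65531 $r7=9  [TAKEN]
PC=6  nor  $r7, $r3, $r7     | $r0=0 $r1=11 $r2=65523 $r3=0 $r4=9 $r5=7 $r6=65531 $r7=65526
PC=7  sub  $r7, $r5, $r7     | $r0=0 $r1=11 $r2=65523 $r3=0 $r4=9 $r5=7 $r6=65531 $r7=17
PC=8  ori   $r5, $r6, 9      | $r0=0 $r1=11 $r2=65523 $r3=0 $r4=9 $r5=65531 $r6=65531 $r7=17
PC=9  and  $r2, $r4, $r6     | $r0=0 $r1=11 $r2=9 $r3=0 $r4=9 $r5=65531 $r6=65531 $r7=17
PC=10 ori   $r4, $r0, 1      | $r0=0 $r1=11 $r2=9 $r3=0 $r4=1 $r5=65531 $r6=65531 $r7=17

10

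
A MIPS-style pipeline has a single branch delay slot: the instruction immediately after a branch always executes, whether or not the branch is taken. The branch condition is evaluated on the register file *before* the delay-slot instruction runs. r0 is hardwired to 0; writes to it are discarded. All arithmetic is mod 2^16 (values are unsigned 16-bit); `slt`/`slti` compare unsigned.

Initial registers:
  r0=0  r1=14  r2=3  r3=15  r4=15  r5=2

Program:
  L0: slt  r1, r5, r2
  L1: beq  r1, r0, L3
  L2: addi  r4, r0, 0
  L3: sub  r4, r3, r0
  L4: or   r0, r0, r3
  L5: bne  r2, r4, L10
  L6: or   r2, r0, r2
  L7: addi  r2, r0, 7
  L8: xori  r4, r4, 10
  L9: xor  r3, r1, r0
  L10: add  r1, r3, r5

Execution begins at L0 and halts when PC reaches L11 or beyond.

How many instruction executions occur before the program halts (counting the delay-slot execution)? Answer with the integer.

8

  step pc=0: slt  r1, r5, r2  regs=(0,1,3,15,15,2)
  step pc=1: beq  r1, r0, L3  cond=F  regs=(0,1,3,15,15,2)
  step pc=2: addi  r4, r0, 0  regs=(0,1,3,15,0,2)
  step pc=3: sub  r4, r3, r0  regs=(0,1,3,15,15,2)
  step pc=4: or   r0, r0, r3  regs=(0,1,3,15,15,2)
  step pc=5: bne  r2, r4, L10  cond=T  regs=(0,1,3,15,15,2)
  step pc=6: or   r2, r0, r2  regs=(0,1,3,15,15,2)
  step pc=10: add  r1, r3, r5  regs=(0,17,3,15,15,2)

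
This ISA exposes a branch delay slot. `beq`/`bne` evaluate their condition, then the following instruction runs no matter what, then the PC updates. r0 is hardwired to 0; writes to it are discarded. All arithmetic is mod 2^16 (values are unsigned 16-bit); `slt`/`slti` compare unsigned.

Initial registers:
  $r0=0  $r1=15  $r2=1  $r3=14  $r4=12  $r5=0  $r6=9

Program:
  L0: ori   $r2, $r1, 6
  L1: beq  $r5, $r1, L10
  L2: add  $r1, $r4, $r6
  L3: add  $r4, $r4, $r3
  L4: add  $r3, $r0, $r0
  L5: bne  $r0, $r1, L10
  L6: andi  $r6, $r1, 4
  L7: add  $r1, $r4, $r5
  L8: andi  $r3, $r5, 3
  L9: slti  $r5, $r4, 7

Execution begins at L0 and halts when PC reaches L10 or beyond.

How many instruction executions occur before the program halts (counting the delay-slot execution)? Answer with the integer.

7

#0 ori   $r2, $r1, 6 ; 0/15/15/14/12/0/9
#1 beq  $r5, $r1, L10 ; 0/15/15/14/12/0/9 ; →fallthru
#2 add  $r1, $r4, $r6 ; 0/21/15/14/12/0/9
#3 add  $r4, $r4, $r3 ; 0/21/15/14/26/0/9
#4 add  $r3, $r0, $r0 ; 0/21/15/0/26/0/9
#5 bne  $r0, $r1, L10 ; 0/21/15/0/26/0/9 ; →target
#6 andi  $r6, $r1, 4 ; 0/21/15/0/26/0/4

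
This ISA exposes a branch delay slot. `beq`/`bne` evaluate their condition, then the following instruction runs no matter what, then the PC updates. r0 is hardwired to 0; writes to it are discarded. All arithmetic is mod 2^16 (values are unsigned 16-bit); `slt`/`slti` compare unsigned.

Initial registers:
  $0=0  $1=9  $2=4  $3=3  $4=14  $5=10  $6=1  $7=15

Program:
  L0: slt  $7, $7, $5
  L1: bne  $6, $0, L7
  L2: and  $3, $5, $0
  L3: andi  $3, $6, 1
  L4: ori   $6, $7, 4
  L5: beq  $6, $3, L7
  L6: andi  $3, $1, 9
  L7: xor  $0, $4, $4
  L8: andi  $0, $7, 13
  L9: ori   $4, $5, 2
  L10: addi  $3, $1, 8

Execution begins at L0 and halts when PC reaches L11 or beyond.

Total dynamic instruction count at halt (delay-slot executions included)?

[0] slt  $7, $7, $5  →  {$0:0, $1:9, $2:4, $3:3, $4:14, $5:10, $6:1, $7:0}
[1] bne  $6, $0, L7  →  {$0:0, $1:9, $2:4, $3:3, $4:14, $5:10, $6:1, $7:0}  ⟨branch taken⟩
[2] and  $3, $5, $0  →  {$0:0, $1:9, $2:4, $3:0, $4:14, $5:10, $6:1, $7:0}
[7] xor  $0, $4, $4  →  {$0:0, $1:9, $2:4, $3:0, $4:14, $5:10, $6:1, $7:0}
[8] andi  $0, $7, 13  →  {$0:0, $1:9, $2:4, $3:0, $4:14, $5:10, $6:1, $7:0}
[9] ori   $4, $5, 2  →  {$0:0, $1:9, $2:4, $3:0, $4:10, $5:10, $6:1, $7:0}
[10] addi  $3, $1, 8  →  {$0:0, $1:9, $2:4, $3:17, $4:10, $5:10, $6:1, $7:0}

7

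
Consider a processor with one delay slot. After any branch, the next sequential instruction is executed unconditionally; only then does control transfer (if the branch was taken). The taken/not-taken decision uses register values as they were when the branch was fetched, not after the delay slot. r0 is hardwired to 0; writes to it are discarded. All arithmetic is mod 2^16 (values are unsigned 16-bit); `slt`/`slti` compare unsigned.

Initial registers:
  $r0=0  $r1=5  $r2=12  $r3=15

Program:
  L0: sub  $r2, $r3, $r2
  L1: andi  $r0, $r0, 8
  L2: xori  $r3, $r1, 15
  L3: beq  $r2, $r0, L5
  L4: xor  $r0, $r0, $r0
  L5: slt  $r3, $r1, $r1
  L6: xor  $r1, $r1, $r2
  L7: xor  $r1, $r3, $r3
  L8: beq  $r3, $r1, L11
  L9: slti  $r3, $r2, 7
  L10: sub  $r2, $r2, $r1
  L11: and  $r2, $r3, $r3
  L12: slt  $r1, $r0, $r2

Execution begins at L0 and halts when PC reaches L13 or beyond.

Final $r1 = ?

1

[0] sub  $r2, $r3, $r2  →  {$r0:0, $r1:5, $r2:3, $r3:15}
[1] andi  $r0, $r0, 8  →  {$r0:0, $r1:5, $r2:3, $r3:15}
[2] xori  $r3, $r1, 15  →  {$r0:0, $r1:5, $r2:3, $r3:10}
[3] beq  $r2, $r0, L5  →  {$r0:0, $r1:5, $r2:3, $r3:10}  ⟨branch fallthrough⟩
[4] xor  $r0, $r0, $r0  →  {$r0:0, $r1:5, $r2:3, $r3:10}
[5] slt  $r3, $r1, $r1  →  {$r0:0, $r1:5, $r2:3, $r3:0}
[6] xor  $r1, $r1, $r2  →  {$r0:0, $r1:6, $r2:3, $r3:0}
[7] xor  $r1, $r3, $r3  →  {$r0:0, $r1:0, $r2:3, $r3:0}
[8] beq  $r3, $r1, L11  →  {$r0:0, $r1:0, $r2:3, $r3:0}  ⟨branch taken⟩
[9] slti  $r3, $r2, 7  →  {$r0:0, $r1:0, $r2:3, $r3:1}
[11] and  $r2, $r3, $r3  →  {$r0:0, $r1:0, $r2:1, $r3:1}
[12] slt  $r1, $r0, $r2  →  {$r0:0, $r1:1, $r2:1, $r3:1}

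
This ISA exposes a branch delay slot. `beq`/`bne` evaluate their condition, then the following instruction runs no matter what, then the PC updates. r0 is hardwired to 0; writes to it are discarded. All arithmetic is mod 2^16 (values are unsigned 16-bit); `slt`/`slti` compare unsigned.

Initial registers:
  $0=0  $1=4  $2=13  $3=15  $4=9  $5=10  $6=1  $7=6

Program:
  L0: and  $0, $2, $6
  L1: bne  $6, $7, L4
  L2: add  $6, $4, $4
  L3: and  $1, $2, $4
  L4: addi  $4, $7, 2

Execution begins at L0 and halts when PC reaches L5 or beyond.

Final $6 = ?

18

[0] and  $0, $2, $6  →  {$0:0, $1:4, $2:13, $3:15, $4:9, $5:10, $6:1, $7:6}
[1] bne  $6, $7, L4  →  {$0:0, $1:4, $2:13, $3:15, $4:9, $5:10, $6:1, $7:6}  ⟨branch taken⟩
[2] add  $6, $4, $4  →  {$0:0, $1:4, $2:13, $3:15, $4:9, $5:10, $6:18, $7:6}
[4] addi  $4, $7, 2  →  {$0:0, $1:4, $2:13, $3:15, $4:8, $5:10, $6:18, $7:6}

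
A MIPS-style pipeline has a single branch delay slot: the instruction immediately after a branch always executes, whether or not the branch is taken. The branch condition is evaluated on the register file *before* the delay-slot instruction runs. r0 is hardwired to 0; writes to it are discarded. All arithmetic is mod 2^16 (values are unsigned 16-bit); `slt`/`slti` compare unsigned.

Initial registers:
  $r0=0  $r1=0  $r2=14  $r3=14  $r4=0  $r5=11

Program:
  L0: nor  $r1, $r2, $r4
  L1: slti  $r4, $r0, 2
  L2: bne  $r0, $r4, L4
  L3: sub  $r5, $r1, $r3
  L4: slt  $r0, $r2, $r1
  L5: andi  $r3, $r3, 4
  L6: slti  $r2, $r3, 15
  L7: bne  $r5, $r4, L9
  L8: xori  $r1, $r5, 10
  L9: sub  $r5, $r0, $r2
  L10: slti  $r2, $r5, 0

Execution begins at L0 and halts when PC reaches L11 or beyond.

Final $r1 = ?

#0 nor  $r1, $r2, $r4 ; 0/65521/14/14/0/11
#1 slti  $r4, $r0, 2 ; 0/65521/14/14/1/11
#2 bne  $r0, $r4, L4 ; 0/65521/14/14/1/11 ; →target
#3 sub  $r5, $r1, $r3 ; 0/65521/14/14/1/65507
#4 slt  $r0, $r2, $r1 ; 0/65521/14/14/1/65507
#5 andi  $r3, $r3, 4 ; 0/65521/14/4/1/65507
#6 slti  $r2, $r3, 15 ; 0/65521/1/4/1/65507
#7 bne  $r5, $r4, L9 ; 0/65521/1/4/1/65507 ; →target
#8 xori  $r1, $r5, 10 ; 0/65513/1/4/1/65507
#9 sub  $r5, $r0, $r2 ; 0/65513/1/4/1/65535
#10 slti  $r2, $r5, 0 ; 0/65513/0/4/1/65535

65513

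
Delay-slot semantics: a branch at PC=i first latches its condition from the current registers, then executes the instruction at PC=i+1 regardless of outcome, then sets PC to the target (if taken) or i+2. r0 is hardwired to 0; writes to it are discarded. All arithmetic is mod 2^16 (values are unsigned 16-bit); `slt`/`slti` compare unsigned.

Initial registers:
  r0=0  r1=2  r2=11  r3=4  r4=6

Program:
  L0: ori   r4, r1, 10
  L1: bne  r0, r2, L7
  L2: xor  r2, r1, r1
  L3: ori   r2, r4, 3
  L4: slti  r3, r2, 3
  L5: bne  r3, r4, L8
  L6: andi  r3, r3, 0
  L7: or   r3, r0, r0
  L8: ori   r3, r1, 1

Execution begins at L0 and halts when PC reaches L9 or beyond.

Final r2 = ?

PC=0  ori   r4, r1, 10       | r0=0 r1=2 r2=11 r3=4 r4=10
PC=1  bne  r0, r2, L7        | r0=0 r1=2 r2=11 r3=4 r4=10  [TAKEN]
PC=2  xor  r2, r1, r1        | r0=0 r1=2 r2=0 r3=4 r4=10
PC=7  or   r3, r0, r0        | r0=0 r1=2 r2=0 r3=0 r4=10
PC=8  ori   r3, r1, 1        | r0=0 r1=2 r2=0 r3=3 r4=10

0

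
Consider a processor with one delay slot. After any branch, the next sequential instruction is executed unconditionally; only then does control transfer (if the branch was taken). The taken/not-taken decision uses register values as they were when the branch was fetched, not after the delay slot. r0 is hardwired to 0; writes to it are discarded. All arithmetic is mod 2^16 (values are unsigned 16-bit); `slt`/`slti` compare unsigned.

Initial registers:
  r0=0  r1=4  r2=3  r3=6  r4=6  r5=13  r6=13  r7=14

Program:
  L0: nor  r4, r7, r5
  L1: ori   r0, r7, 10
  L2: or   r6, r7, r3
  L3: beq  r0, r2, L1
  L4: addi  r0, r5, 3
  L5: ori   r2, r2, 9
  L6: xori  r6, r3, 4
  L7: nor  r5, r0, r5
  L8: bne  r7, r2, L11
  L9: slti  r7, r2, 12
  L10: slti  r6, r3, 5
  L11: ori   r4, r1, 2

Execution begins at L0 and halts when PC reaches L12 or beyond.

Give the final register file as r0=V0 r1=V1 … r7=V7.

PC=0  nor  r4, r7, r5        | r0=0 r1=4 r2=3 r3=6 r4=65520 r5=13 r6=13 r7=14
PC=1  ori   r0, r7, 10       | r0=0 r1=4 r2=3 r3=6 r4=65520 r5=13 r6=13 r7=14
PC=2  or   r6, r7, r3        | r0=0 r1=4 r2=3 r3=6 r4=65520 r5=13 r6=14 r7=14
PC=3  beq  r0, r2, L1        | r0=0 r1=4 r2=3 r3=6 r4=65520 r5=13 r6=14 r7=14  [not taken]
PC=4  addi  r0, r5, 3        | r0=0 r1=4 r2=3 r3=6 r4=65520 r5=13 r6=14 r7=14
PC=5  ori   r2, r2, 9        | r0=0 r1=4 r2=11 r3=6 r4=65520 r5=13 r6=14 r7=14
PC=6  xori  r6, r3, 4        | r0=0 r1=4 r2=11 r3=6 r4=65520 r5=13 r6=2 r7=14
PC=7  nor  r5, r0, r5        | r0=0 r1=4 r2=11 r3=6 r4=65520 r5=65522 r6=2 r7=14
PC=8  bne  r7, r2, L11       | r0=0 r1=4 r2=11 r3=6 r4=65520 r5=65522 r6=2 r7=14  [TAKEN]
PC=9  slti  r7, r2, 12       | r0=0 r1=4 r2=11 r3=6 r4=65520 r5=65522 r6=2 r7=1
PC=11 ori   r4, r1, 2        | r0=0 r1=4 r2=11 r3=6 r4=6 r5=65522 r6=2 r7=1

r0=0 r1=4 r2=11 r3=6 r4=6 r5=65522 r6=2 r7=1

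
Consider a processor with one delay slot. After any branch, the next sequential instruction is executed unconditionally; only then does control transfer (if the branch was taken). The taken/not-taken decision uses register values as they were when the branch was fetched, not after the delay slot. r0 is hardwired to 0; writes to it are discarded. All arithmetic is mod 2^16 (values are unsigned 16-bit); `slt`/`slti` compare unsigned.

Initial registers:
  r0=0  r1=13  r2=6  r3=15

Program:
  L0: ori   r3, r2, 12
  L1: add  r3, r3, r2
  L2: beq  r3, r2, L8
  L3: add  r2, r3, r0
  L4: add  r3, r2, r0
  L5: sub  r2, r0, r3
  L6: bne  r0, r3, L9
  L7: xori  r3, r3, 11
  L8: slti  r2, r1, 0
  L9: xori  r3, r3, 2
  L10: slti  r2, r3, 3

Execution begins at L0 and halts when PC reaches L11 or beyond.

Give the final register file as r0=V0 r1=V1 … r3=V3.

r0=0 r1=13 r2=0 r3=29

  step pc=0: ori   r3, r2, 12  regs=(0,13,6,14)
  step pc=1: add  r3, r3, r2  regs=(0,13,6,20)
  step pc=2: beq  r3, r2, L8  cond=F  regs=(0,13,6,20)
  step pc=3: add  r2, r3, r0  regs=(0,13,20,20)
  step pc=4: add  r3, r2, r0  regs=(0,13,20,20)
  step pc=5: sub  r2, r0, r3  regs=(0,13,65516,20)
  step pc=6: bne  r0, r3, L9  cond=T  regs=(0,13,65516,20)
  step pc=7: xori  r3, r3, 11  regs=(0,13,65516,31)
  step pc=9: xori  r3, r3, 2  regs=(0,13,65516,29)
  step pc=10: slti  r2, r3, 3  regs=(0,13,0,29)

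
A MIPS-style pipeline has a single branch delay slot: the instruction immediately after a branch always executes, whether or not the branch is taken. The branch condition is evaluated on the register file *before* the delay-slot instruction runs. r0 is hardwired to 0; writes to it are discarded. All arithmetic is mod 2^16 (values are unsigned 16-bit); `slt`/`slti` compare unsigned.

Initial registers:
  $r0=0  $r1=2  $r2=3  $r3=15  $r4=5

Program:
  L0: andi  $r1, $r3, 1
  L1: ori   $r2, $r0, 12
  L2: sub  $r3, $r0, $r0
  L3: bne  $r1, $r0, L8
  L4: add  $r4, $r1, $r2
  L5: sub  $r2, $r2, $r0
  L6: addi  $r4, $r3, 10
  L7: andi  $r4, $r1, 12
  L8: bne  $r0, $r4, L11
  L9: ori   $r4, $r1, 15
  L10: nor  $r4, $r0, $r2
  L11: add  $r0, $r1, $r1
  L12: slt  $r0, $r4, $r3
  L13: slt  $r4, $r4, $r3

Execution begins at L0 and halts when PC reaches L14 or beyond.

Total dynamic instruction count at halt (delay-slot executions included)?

#0 andi  $r1, $r3, 1 ; 0/1/3/15/5
#1 ori   $r2, $r0, 12 ; 0/1/12/15/5
#2 sub  $r3, $r0, $r0 ; 0/1/12/0/5
#3 bne  $r1, $r0, L8 ; 0/1/12/0/5 ; →target
#4 add  $r4, $r1, $r2 ; 0/1/12/0/13
#8 bne  $r0, $r4, L11 ; 0/1/12/0/13 ; →target
#9 ori   $r4, $r1, 15 ; 0/1/12/0/15
#11 add  $r0, $r1, $r1 ; 0/1/12/0/15
#12 slt  $r0, $r4, $r3 ; 0/1/12/0/15
#13 slt  $r4, $r4, $r3 ; 0/1/12/0/0

10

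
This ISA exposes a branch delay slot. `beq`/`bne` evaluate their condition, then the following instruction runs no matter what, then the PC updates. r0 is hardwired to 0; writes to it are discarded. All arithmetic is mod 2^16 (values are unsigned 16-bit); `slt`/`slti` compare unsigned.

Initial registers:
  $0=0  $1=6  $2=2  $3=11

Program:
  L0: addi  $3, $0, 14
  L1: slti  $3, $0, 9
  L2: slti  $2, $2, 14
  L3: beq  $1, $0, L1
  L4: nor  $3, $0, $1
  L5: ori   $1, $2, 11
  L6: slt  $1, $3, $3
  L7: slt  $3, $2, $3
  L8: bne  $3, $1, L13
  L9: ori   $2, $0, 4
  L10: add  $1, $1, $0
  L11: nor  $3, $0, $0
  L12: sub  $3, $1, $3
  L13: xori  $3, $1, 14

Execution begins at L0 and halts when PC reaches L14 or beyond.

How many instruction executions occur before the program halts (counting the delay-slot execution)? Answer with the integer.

11

[0] addi  $3, $0, 14  →  {$0:0, $1:6, $2:2, $3:14}
[1] slti  $3, $0, 9  →  {$0:0, $1:6, $2:2, $3:1}
[2] slti  $2, $2, 14  →  {$0:0, $1:6, $2:1, $3:1}
[3] beq  $1, $0, L1  →  {$0:0, $1:6, $2:1, $3:1}  ⟨branch fallthrough⟩
[4] nor  $3, $0, $1  →  {$0:0, $1:6, $2:1, $3:65529}
[5] ori   $1, $2, 11  →  {$0:0, $1:11, $2:1, $3:65529}
[6] slt  $1, $3, $3  →  {$0:0, $1:0, $2:1, $3:65529}
[7] slt  $3, $2, $3  →  {$0:0, $1:0, $2:1, $3:1}
[8] bne  $3, $1, L13  →  {$0:0, $1:0, $2:1, $3:1}  ⟨branch taken⟩
[9] ori   $2, $0, 4  →  {$0:0, $1:0, $2:4, $3:1}
[13] xori  $3, $1, 14  →  {$0:0, $1:0, $2:4, $3:14}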